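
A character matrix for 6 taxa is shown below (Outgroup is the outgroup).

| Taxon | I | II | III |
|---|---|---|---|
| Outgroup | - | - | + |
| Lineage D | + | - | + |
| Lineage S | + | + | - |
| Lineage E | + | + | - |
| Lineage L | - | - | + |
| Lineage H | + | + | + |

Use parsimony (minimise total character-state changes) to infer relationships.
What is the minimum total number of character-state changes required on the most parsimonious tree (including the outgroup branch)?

3

Character polarity is set by the outgroup: the derived state is whichever differs from the outgroup's state, so for III the derived state is '-', and for the remaining characters it is '+'.
I: derived state '+' in Lineage D, Lineage E, Lineage H, and Lineage S only — synapomorphy for {Lineage D, Lineage E, Lineage H, Lineage S}.
II: derived state '+' in Lineage E, Lineage H, and Lineage S only — synapomorphy for {Lineage E, Lineage H, Lineage S}.
III (derived state '-') is shared by Lineage E and Lineage S — a synapomorphy uniting that clade.
Most parsimonious ingroup topology: ((Lineage D,((Lineage S,Lineage E),Lineage H)),Lineage L).
Changes per character on this tree: I: 1; II: 1; III: 1.
Total = 3.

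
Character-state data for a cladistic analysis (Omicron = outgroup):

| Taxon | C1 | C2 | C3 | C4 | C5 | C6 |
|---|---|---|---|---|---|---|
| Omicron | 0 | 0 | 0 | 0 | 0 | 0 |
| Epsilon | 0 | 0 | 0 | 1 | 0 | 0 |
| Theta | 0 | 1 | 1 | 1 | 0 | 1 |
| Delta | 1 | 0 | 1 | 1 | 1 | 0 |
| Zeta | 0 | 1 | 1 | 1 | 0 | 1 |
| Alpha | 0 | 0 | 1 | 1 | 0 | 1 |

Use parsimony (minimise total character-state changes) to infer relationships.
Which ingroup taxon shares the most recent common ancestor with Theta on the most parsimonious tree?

The outgroup has state '0' for every character, so '1' is the derived state throughout.
C1 (derived state '1') is unique to Delta (autapomorphy; uninformative for grouping).
C2 (derived state '1') is shared by Theta and Zeta — a synapomorphy uniting that clade.
C3: derived state '1' in Alpha, Delta, Theta, and Zeta only — synapomorphy for {Alpha, Delta, Theta, Zeta}.
All ingroup taxa share the derived state '1' for C4; it defines the ingroup but does not resolve relationships within it.
C5 (derived state '1') is unique to Delta (autapomorphy; uninformative for grouping).
C6: derived state '1' in Alpha, Theta, and Zeta only — synapomorphy for {Alpha, Theta, Zeta}.
Most parsimonious ingroup topology: (Epsilon,(((Theta,Zeta),Alpha),Delta)).
Theta and Zeta form a cherry on this tree, so they are sister taxa.

Zeta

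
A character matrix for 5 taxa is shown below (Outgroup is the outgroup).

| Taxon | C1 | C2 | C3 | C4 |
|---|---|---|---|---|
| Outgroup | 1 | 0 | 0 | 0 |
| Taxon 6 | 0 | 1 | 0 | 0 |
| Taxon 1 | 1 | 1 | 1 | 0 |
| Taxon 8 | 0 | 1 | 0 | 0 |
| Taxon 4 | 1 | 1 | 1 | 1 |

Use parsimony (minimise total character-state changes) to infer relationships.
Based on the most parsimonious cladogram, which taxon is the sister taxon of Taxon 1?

Taxon 4

Character polarity is set by the outgroup: the derived state is whichever differs from the outgroup's state, so for C1 the derived state is '0', and for the remaining characters it is '1'.
Only Taxon 6 and Taxon 8 show the derived state '0' for C1, supporting them as a clade.
C2 (derived state '1') is shared by all ingroup taxa — unites the whole ingroup.
Only Taxon 1 and Taxon 4 show the derived state '1' for C3, supporting them as a clade.
C4 (derived state '1') is unique to Taxon 4 (autapomorphy; uninformative for grouping).
Most parsimonious ingroup topology: ((Taxon 6,Taxon 8),(Taxon 1,Taxon 4)).
Taxon 1 and Taxon 4 form a cherry on this tree, so they are sister taxa.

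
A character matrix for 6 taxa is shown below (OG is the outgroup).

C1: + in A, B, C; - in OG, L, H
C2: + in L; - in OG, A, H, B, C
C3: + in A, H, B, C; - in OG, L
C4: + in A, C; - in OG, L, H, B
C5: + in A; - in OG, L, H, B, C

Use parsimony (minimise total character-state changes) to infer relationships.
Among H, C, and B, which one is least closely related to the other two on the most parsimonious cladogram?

H

The outgroup has state '-' for every character, so '+' is the derived state throughout.
C1: derived state '+' in A, B, and C only — synapomorphy for {A, B, C}.
C2: derived state '+' in L only — an autapomorphy, so it tells us nothing about relationships among taxa.
C3 (derived state '+') is shared by A, B, C, and H — a synapomorphy uniting that clade.
Only A and C show the derived state '+' for C4, supporting them as a clade.
C5 (derived state '+') is unique to A (autapomorphy; uninformative for grouping).
Most parsimonious ingroup topology: ((((A,C),B),H),L).
B and C share a more recent common ancestor with each other than either does with H, so H is the least closely related of the three.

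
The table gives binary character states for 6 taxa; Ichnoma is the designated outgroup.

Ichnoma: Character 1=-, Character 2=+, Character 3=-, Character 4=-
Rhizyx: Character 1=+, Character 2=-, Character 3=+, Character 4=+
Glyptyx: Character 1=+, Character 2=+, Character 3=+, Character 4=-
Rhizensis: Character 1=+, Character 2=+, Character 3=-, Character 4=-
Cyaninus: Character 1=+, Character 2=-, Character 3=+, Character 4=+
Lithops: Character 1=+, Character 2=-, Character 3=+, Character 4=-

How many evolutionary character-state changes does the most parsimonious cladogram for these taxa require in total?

Character polarity is set by the outgroup: the derived state is whichever differs from the outgroup's state, so for Character 2 the derived state is '-', and for the remaining characters it is '+'.
Character 1 (derived state '+') is shared by all ingroup taxa — unites the whole ingroup.
Character 2: derived state '-' in Cyaninus, Lithops, and Rhizyx only — synapomorphy for {Cyaninus, Lithops, Rhizyx}.
Character 3: derived state '+' in Cyaninus, Glyptyx, Lithops, and Rhizyx only — synapomorphy for {Cyaninus, Glyptyx, Lithops, Rhizyx}.
Only Cyaninus and Rhizyx show the derived state '+' for Character 4, supporting them as a clade.
Most parsimonious ingroup topology: ((((Rhizyx,Cyaninus),Lithops),Glyptyx),Rhizensis).
Changes per character on this tree: Character 1: 1; Character 2: 1; Character 3: 1; Character 4: 1.
Total = 4.

4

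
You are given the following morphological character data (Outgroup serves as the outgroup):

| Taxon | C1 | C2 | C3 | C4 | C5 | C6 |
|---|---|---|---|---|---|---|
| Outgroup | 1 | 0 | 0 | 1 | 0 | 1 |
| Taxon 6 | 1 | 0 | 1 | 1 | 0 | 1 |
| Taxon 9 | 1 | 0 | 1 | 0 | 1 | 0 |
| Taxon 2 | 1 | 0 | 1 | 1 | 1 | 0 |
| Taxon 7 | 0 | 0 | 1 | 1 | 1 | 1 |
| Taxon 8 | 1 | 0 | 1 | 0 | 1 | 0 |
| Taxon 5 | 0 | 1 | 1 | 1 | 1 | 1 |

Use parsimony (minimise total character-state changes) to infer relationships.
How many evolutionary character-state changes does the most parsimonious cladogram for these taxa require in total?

6

Character polarity is set by the outgroup: the derived state is whichever differs from the outgroup's state, so for C1, C4, C6 the derived state is '0', and for the remaining characters it is '1'.
C1 (derived state '0') is shared by Taxon 5 and Taxon 7 — a synapomorphy uniting that clade.
C2 (derived state '1') is unique to Taxon 5 (autapomorphy; uninformative for grouping).
C3 (derived state '1') is shared by all ingroup taxa — unites the whole ingroup.
C4 (derived state '0') is shared by Taxon 8 and Taxon 9 — a synapomorphy uniting that clade.
C5 (derived state '1') is shared by Taxon 2, Taxon 5, Taxon 7, Taxon 8, and Taxon 9 — a synapomorphy uniting that clade.
Only Taxon 2, Taxon 8, and Taxon 9 show the derived state '0' for C6, supporting them as a clade.
Most parsimonious ingroup topology: (Taxon 6,(((Taxon 9,Taxon 8),Taxon 2),(Taxon 7,Taxon 5))).
Changes per character on this tree: C1: 1; C2: 1; C3: 1; C4: 1; C5: 1; C6: 1.
Total = 6.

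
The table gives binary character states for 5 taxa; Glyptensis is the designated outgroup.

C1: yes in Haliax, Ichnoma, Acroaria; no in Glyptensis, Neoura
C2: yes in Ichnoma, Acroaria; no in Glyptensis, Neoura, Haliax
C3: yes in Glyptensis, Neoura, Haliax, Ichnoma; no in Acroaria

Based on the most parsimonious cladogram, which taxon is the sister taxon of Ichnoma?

Character polarity is set by the outgroup: the derived state is whichever differs from the outgroup's state, so for C3 the derived state is 'no', and for the remaining characters it is 'yes'.
Only Acroaria, Haliax, and Ichnoma show the derived state 'yes' for C1, supporting them as a clade.
Only Acroaria and Ichnoma show the derived state 'yes' for C2, supporting them as a clade.
C3: derived state 'no' in Acroaria only — an autapomorphy, so it tells us nothing about relationships among taxa.
Most parsimonious ingroup topology: (((Acroaria,Ichnoma),Haliax),Neoura).
Ichnoma and Acroaria form a cherry on this tree, so they are sister taxa.

Acroaria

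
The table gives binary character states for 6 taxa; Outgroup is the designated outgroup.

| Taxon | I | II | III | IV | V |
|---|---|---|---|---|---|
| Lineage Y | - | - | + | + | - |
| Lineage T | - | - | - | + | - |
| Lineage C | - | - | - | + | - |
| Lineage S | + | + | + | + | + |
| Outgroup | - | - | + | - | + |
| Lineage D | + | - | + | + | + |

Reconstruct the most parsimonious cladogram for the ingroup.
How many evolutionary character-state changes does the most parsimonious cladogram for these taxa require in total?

Character polarity is set by the outgroup: the derived state is whichever differs from the outgroup's state, so for III, V the derived state is '-', and for the remaining characters it is '+'.
Only Lineage D and Lineage S show the derived state '+' for I, supporting them as a clade.
II (derived state '+') is unique to Lineage S (autapomorphy; uninformative for grouping).
III (derived state '-') is shared by Lineage C and Lineage T — a synapomorphy uniting that clade.
All ingroup taxa share the derived state '+' for IV; it defines the ingroup but does not resolve relationships within it.
Only Lineage C, Lineage T, and Lineage Y show the derived state '-' for V, supporting them as a clade.
Most parsimonious ingroup topology: ((Lineage S,Lineage D),((Lineage T,Lineage C),Lineage Y)).
Changes per character on this tree: I: 1; II: 1; III: 1; IV: 1; V: 1.
Total = 5.

5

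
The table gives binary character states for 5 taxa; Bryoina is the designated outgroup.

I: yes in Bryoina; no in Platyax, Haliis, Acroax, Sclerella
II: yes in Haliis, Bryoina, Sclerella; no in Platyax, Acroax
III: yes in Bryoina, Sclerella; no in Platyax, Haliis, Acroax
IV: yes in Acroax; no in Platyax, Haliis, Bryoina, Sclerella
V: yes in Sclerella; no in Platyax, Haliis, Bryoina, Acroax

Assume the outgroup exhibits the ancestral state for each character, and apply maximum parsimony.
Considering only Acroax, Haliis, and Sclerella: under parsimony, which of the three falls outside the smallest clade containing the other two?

Sclerella

Character polarity is set by the outgroup: the derived state is whichever differs from the outgroup's state, so for I, II, III the derived state is 'no', and for the remaining characters it is 'yes'.
I (derived state 'no') is shared by all ingroup taxa — unites the whole ingroup.
II (derived state 'no') is shared by Acroax and Platyax — a synapomorphy uniting that clade.
III: derived state 'no' in Acroax, Haliis, and Platyax only — synapomorphy for {Acroax, Haliis, Platyax}.
IV (derived state 'yes') is unique to Acroax (autapomorphy; uninformative for grouping).
V: derived state 'yes' in Sclerella only — an autapomorphy, so it tells us nothing about relationships among taxa.
Most parsimonious ingroup topology: (((Acroax,Platyax),Haliis),Sclerella).
Haliis and Acroax share a more recent common ancestor with each other than either does with Sclerella, so Sclerella is the least closely related of the three.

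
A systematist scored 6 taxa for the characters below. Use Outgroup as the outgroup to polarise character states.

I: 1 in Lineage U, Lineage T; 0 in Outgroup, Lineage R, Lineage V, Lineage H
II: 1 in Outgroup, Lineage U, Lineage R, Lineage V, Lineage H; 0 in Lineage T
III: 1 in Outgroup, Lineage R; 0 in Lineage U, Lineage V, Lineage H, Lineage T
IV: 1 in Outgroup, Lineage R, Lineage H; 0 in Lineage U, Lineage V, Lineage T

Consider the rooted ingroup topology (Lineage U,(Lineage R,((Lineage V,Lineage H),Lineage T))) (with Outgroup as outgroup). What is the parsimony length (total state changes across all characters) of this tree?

Map each character onto (Lineage U,(Lineage R,((Lineage V,Lineage H),Lineage T))) (rooted by Outgroup) and count the minimum state changes it requires (Fitch parsimony):
I: 2; II: 1; III: 2; IV: 3.
Total tree length = 8.

8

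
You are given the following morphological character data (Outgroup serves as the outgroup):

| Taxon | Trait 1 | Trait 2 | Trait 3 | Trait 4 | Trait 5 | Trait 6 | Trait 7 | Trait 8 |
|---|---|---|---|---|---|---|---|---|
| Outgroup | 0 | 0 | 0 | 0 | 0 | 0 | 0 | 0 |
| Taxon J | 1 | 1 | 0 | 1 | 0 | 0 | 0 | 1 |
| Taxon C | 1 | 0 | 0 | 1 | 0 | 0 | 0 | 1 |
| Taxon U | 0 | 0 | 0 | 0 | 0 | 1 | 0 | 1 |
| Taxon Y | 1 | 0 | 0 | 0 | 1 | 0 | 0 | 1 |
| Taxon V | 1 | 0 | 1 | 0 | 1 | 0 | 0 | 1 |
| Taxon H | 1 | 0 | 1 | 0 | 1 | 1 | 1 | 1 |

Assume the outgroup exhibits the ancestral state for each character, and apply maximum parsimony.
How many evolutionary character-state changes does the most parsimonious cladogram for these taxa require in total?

9

The outgroup has state '0' for every character, so '1' is the derived state throughout.
Only Taxon C, Taxon H, Taxon J, Taxon V, and Taxon Y show the derived state '1' for Trait 1, supporting them as a clade.
Trait 2 (derived state '1') is unique to Taxon J (autapomorphy; uninformative for grouping).
Trait 3: derived state '1' in Taxon H and Taxon V only — synapomorphy for {Taxon H, Taxon V}.
Trait 4: derived state '1' in Taxon C and Taxon J only — synapomorphy for {Taxon C, Taxon J}.
Trait 5 (derived state '1') is shared by Taxon H, Taxon V, and Taxon Y — a synapomorphy uniting that clade.
Trait 6 (state '1') occurs in Taxon H and Taxon U but conflicts with the nesting implied by the other characters — most parsimoniously interpreted as homoplasy.
Trait 7 (derived state '1') is unique to Taxon H (autapomorphy; uninformative for grouping).
All ingroup taxa share the derived state '1' for Trait 8; it defines the ingroup but does not resolve relationships within it.
Most parsimonious ingroup topology: (((Taxon J,Taxon C),(Taxon Y,(Taxon V,Taxon H))),Taxon U).
Changes per character on this tree: Trait 1: 1; Trait 2: 1; Trait 3: 1; Trait 4: 1; Trait 5: 1; Trait 6: 2; Trait 7: 1; Trait 8: 1.
Total = 9.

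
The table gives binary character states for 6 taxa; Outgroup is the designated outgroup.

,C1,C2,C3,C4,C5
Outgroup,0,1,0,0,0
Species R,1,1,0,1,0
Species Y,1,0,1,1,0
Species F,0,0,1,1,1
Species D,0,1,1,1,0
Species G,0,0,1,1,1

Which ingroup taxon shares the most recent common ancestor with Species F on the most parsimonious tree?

Character polarity is set by the outgroup: the derived state is whichever differs from the outgroup's state, so for C2 the derived state is '0', and for the remaining characters it is '1'.
C1 (state '1') occurs in Species R and Species Y but conflicts with the nesting implied by the other characters — most parsimoniously interpreted as homoplasy.
C2 (derived state '0') is shared by Species F, Species G, and Species Y — a synapomorphy uniting that clade.
Only Species D, Species F, Species G, and Species Y show the derived state '1' for C3, supporting them as a clade.
C4 (derived state '1') is shared by all ingroup taxa — unites the whole ingroup.
C5: derived state '1' in Species F and Species G only — synapomorphy for {Species F, Species G}.
Most parsimonious ingroup topology: (Species R,((Species Y,(Species F,Species G)),Species D)).
Species F and Species G form a cherry on this tree, so they are sister taxa.

Species G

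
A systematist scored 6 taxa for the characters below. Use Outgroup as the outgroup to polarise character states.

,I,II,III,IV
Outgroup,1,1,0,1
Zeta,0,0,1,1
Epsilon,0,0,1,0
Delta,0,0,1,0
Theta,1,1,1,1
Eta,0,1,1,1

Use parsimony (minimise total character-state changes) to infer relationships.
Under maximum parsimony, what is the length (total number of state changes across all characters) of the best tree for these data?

Character polarity is set by the outgroup: the derived state is whichever differs from the outgroup's state, so for I, II, IV the derived state is '0', and for the remaining characters it is '1'.
I (derived state '0') is shared by Delta, Epsilon, Eta, and Zeta — a synapomorphy uniting that clade.
II: derived state '0' in Delta, Epsilon, and Zeta only — synapomorphy for {Delta, Epsilon, Zeta}.
III (derived state '1') is shared by all ingroup taxa — unites the whole ingroup.
Only Delta and Epsilon show the derived state '0' for IV, supporting them as a clade.
Most parsimonious ingroup topology: (((Zeta,(Epsilon,Delta)),Eta),Theta).
Changes per character on this tree: I: 1; II: 1; III: 1; IV: 1.
Total = 4.

4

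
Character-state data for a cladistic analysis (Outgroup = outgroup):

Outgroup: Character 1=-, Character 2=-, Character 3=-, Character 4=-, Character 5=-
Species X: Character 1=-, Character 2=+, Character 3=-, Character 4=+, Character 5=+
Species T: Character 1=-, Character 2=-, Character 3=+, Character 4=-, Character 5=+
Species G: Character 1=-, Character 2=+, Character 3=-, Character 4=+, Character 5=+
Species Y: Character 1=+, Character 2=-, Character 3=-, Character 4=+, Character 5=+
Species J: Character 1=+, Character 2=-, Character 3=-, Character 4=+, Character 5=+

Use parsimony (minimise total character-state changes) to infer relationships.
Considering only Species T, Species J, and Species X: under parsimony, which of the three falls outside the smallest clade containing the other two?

Species T

The outgroup has state '-' for every character, so '+' is the derived state throughout.
Character 1: derived state '+' in Species J and Species Y only — synapomorphy for {Species J, Species Y}.
Character 2 (derived state '+') is shared by Species G and Species X — a synapomorphy uniting that clade.
Character 3: derived state '+' in Species T only — an autapomorphy, so it tells us nothing about relationships among taxa.
Only Species G, Species J, Species X, and Species Y show the derived state '+' for Character 4, supporting them as a clade.
Character 5 (derived state '+') is shared by all ingroup taxa — unites the whole ingroup.
Most parsimonious ingroup topology: (((Species X,Species G),(Species Y,Species J)),Species T).
Species J and Species X share a more recent common ancestor with each other than either does with Species T, so Species T is the least closely related of the three.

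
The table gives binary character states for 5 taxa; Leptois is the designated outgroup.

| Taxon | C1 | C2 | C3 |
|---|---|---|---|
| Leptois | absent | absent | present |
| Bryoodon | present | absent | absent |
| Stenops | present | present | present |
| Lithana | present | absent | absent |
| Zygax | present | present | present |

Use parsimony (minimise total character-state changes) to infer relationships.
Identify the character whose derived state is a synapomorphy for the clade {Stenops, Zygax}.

Character polarity is set by the outgroup: the derived state is whichever differs from the outgroup's state, so for C3 the derived state is 'absent', and for the remaining characters it is 'present'.
C1 (derived state 'present') is shared by all ingroup taxa — unites the whole ingroup.
Only Stenops and Zygax show the derived state 'present' for C2, supporting them as a clade.
C3 (derived state 'absent') is shared by Bryoodon and Lithana — a synapomorphy uniting that clade.
Most parsimonious ingroup topology: ((Bryoodon,Lithana),(Stenops,Zygax)).
The clade {Stenops, Zygax} is supported by C2: its derived state 'present' occurs in exactly those taxa and in no other taxon (including the outgroup).

C2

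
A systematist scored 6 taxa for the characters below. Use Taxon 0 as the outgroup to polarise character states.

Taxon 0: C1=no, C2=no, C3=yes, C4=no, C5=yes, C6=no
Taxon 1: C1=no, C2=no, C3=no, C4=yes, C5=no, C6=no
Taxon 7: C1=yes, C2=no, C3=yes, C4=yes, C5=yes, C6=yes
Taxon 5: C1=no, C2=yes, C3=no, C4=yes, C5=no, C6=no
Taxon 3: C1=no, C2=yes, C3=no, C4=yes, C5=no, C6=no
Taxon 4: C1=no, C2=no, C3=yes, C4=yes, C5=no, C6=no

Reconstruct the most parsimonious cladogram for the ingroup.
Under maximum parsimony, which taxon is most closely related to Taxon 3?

Taxon 5

Character polarity is set by the outgroup: the derived state is whichever differs from the outgroup's state, so for C3, C5 the derived state is 'no', and for the remaining characters it is 'yes'.
C1: derived state 'yes' in Taxon 7 only — an autapomorphy, so it tells us nothing about relationships among taxa.
C2 (derived state 'yes') is shared by Taxon 3 and Taxon 5 — a synapomorphy uniting that clade.
C3: derived state 'no' in Taxon 1, Taxon 3, and Taxon 5 only — synapomorphy for {Taxon 1, Taxon 3, Taxon 5}.
C4 (derived state 'yes') is shared by all ingroup taxa — unites the whole ingroup.
C5 (derived state 'no') is shared by Taxon 1, Taxon 3, Taxon 4, and Taxon 5 — a synapomorphy uniting that clade.
C6: derived state 'yes' in Taxon 7 only — an autapomorphy, so it tells us nothing about relationships among taxa.
Most parsimonious ingroup topology: (((Taxon 1,(Taxon 5,Taxon 3)),Taxon 4),Taxon 7).
Taxon 3 and Taxon 5 form a cherry on this tree, so they are sister taxa.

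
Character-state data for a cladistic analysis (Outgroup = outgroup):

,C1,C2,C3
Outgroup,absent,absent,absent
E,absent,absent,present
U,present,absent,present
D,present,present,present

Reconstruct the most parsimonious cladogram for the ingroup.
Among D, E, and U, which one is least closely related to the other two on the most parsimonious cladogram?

The outgroup has state 'absent' for every character, so 'present' is the derived state throughout.
C1: derived state 'present' in D and U only — synapomorphy for {D, U}.
C2 (derived state 'present') is unique to D (autapomorphy; uninformative for grouping).
All ingroup taxa share the derived state 'present' for C3; it defines the ingroup but does not resolve relationships within it.
Most parsimonious ingroup topology: (E,(U,D)).
D and U share a more recent common ancestor with each other than either does with E, so E is the least closely related of the three.

E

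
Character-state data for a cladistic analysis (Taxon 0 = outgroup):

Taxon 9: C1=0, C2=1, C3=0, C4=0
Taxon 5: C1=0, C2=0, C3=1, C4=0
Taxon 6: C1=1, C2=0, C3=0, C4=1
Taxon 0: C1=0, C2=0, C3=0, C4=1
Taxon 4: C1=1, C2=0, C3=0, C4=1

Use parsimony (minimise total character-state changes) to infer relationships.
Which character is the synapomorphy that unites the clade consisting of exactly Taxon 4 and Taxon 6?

C1

Character polarity is set by the outgroup: the derived state is whichever differs from the outgroup's state, so for C4 the derived state is '0', and for the remaining characters it is '1'.
Only Taxon 4 and Taxon 6 show the derived state '1' for C1, supporting them as a clade.
C2 (derived state '1') is unique to Taxon 9 (autapomorphy; uninformative for grouping).
C3: derived state '1' in Taxon 5 only — an autapomorphy, so it tells us nothing about relationships among taxa.
C4 (derived state '0') is shared by Taxon 5 and Taxon 9 — a synapomorphy uniting that clade.
Most parsimonious ingroup topology: ((Taxon 9,Taxon 5),(Taxon 6,Taxon 4)).
The clade {Taxon 4, Taxon 6} is supported by C1: its derived state '1' occurs in exactly those taxa and in no other taxon (including the outgroup).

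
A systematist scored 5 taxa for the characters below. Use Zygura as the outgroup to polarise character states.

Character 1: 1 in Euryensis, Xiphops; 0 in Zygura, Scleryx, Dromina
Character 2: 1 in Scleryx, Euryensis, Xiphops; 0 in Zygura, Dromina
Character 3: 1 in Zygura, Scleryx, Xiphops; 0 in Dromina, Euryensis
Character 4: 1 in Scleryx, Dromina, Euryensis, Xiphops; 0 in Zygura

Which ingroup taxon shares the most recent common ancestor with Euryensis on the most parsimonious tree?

Xiphops

Character polarity is set by the outgroup: the derived state is whichever differs from the outgroup's state, so for Character 3 the derived state is '0', and for the remaining characters it is '1'.
Character 1: derived state '1' in Euryensis and Xiphops only — synapomorphy for {Euryensis, Xiphops}.
Character 2: derived state '1' in Euryensis, Scleryx, and Xiphops only — synapomorphy for {Euryensis, Scleryx, Xiphops}.
Character 3 groups Dromina and Euryensis, which is incompatible with the clades supported by the remaining characters; treating it as convergent (homoplasy) costs fewer steps than any alternative tree.
All ingroup taxa share the derived state '1' for Character 4; it defines the ingroup but does not resolve relationships within it.
Most parsimonious ingroup topology: ((Scleryx,(Euryensis,Xiphops)),Dromina).
Euryensis and Xiphops form a cherry on this tree, so they are sister taxa.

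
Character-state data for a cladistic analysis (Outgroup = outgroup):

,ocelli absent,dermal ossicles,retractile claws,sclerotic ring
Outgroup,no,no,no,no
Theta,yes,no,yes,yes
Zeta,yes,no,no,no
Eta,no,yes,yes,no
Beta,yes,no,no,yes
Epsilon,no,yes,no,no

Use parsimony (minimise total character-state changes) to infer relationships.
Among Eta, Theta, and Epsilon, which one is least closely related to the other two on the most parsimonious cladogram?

Theta

The outgroup has state 'no' for every character, so 'yes' is the derived state throughout.
Only Beta, Theta, and Zeta show the derived state 'yes' for ocelli absent, supporting them as a clade.
dermal ossicles (derived state 'yes') is shared by Epsilon and Eta — a synapomorphy uniting that clade.
retractile claws (state 'yes') occurs in Eta and Theta but conflicts with the nesting implied by the other characters — most parsimoniously interpreted as homoplasy.
sclerotic ring (derived state 'yes') is shared by Beta and Theta — a synapomorphy uniting that clade.
Most parsimonious ingroup topology: (((Theta,Beta),Zeta),(Eta,Epsilon)).
Eta and Epsilon share a more recent common ancestor with each other than either does with Theta, so Theta is the least closely related of the three.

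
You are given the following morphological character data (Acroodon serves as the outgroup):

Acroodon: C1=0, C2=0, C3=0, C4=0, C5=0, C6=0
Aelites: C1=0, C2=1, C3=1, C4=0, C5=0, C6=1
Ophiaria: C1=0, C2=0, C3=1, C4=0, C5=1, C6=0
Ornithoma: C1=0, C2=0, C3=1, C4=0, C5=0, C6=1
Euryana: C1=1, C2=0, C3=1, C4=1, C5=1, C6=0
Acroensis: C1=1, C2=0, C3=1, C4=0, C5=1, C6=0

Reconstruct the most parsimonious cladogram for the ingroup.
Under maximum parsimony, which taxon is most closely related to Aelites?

The outgroup has state '0' for every character, so '1' is the derived state throughout.
C1 (derived state '1') is shared by Acroensis and Euryana — a synapomorphy uniting that clade.
C2: derived state '1' in Aelites only — an autapomorphy, so it tells us nothing about relationships among taxa.
All ingroup taxa share the derived state '1' for C3; it defines the ingroup but does not resolve relationships within it.
C4 (derived state '1') is unique to Euryana (autapomorphy; uninformative for grouping).
C5 (derived state '1') is shared by Acroensis, Euryana, and Ophiaria — a synapomorphy uniting that clade.
C6: derived state '1' in Aelites and Ornithoma only — synapomorphy for {Aelites, Ornithoma}.
Most parsimonious ingroup topology: ((Aelites,Ornithoma),(Ophiaria,(Euryana,Acroensis))).
Aelites and Ornithoma form a cherry on this tree, so they are sister taxa.

Ornithoma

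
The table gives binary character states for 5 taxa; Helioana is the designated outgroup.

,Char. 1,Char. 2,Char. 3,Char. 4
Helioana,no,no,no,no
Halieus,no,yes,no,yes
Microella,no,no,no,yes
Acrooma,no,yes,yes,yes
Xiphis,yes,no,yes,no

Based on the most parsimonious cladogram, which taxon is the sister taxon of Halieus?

Acrooma

The outgroup has state 'no' for every character, so 'yes' is the derived state throughout.
Char. 1 (derived state 'yes') is unique to Xiphis (autapomorphy; uninformative for grouping).
Only Acrooma and Halieus show the derived state 'yes' for Char. 2, supporting them as a clade.
Char. 3 (state 'yes') occurs in Acrooma and Xiphis but conflicts with the nesting implied by the other characters — most parsimoniously interpreted as homoplasy.
Only Acrooma, Halieus, and Microella show the derived state 'yes' for Char. 4, supporting them as a clade.
Most parsimonious ingroup topology: (((Halieus,Acrooma),Microella),Xiphis).
Halieus and Acrooma form a cherry on this tree, so they are sister taxa.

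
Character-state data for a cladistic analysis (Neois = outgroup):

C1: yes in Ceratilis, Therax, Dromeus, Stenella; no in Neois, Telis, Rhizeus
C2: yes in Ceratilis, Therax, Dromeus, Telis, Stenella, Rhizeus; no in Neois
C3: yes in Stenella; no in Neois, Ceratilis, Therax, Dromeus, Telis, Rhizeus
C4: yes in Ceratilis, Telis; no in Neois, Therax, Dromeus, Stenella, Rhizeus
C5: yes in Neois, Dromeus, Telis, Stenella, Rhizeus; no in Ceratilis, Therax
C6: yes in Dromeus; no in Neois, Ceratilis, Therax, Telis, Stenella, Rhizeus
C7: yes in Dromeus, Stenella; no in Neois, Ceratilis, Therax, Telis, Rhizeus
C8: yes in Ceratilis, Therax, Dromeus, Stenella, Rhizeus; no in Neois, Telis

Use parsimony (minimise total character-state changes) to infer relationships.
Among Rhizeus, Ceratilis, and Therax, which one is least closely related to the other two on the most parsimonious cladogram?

Character polarity is set by the outgroup: the derived state is whichever differs from the outgroup's state, so for C5 the derived state is 'no', and for the remaining characters it is 'yes'.
Only Ceratilis, Dromeus, Stenella, and Therax show the derived state 'yes' for C1, supporting them as a clade.
All ingroup taxa share the derived state 'yes' for C2; it defines the ingroup but does not resolve relationships within it.
C3: derived state 'yes' in Stenella only — an autapomorphy, so it tells us nothing about relationships among taxa.
C4 groups Ceratilis and Telis, which is incompatible with the clades supported by the remaining characters; treating it as convergent (homoplasy) costs fewer steps than any alternative tree.
Only Ceratilis and Therax show the derived state 'no' for C5, supporting them as a clade.
C6 (derived state 'yes') is unique to Dromeus (autapomorphy; uninformative for grouping).
C7 (derived state 'yes') is shared by Dromeus and Stenella — a synapomorphy uniting that clade.
C8 (derived state 'yes') is shared by Ceratilis, Dromeus, Rhizeus, Stenella, and Therax — a synapomorphy uniting that clade.
Most parsimonious ingroup topology: ((((Ceratilis,Therax),(Dromeus,Stenella)),Rhizeus),Telis).
Therax and Ceratilis share a more recent common ancestor with each other than either does with Rhizeus, so Rhizeus is the least closely related of the three.

Rhizeus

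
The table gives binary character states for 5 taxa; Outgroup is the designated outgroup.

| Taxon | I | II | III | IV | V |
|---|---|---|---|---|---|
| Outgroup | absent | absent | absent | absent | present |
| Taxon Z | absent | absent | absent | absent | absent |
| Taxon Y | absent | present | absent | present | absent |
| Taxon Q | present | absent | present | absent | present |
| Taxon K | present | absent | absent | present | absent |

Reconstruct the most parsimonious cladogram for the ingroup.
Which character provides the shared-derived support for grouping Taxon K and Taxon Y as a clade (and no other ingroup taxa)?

IV

Character polarity is set by the outgroup: the derived state is whichever differs from the outgroup's state, so for V the derived state is 'absent', and for the remaining characters it is 'present'.
I (state 'present') occurs in Taxon K and Taxon Q but conflicts with the nesting implied by the other characters — most parsimoniously interpreted as homoplasy.
II: derived state 'present' in Taxon Y only — an autapomorphy, so it tells us nothing about relationships among taxa.
III (derived state 'present') is unique to Taxon Q (autapomorphy; uninformative for grouping).
IV (derived state 'present') is shared by Taxon K and Taxon Y — a synapomorphy uniting that clade.
V: derived state 'absent' in Taxon K, Taxon Y, and Taxon Z only — synapomorphy for {Taxon K, Taxon Y, Taxon Z}.
Most parsimonious ingroup topology: ((Taxon Z,(Taxon Y,Taxon K)),Taxon Q).
The clade {Taxon K, Taxon Y} is supported by IV: its derived state 'present' occurs in exactly those taxa and in no other taxon (including the outgroup).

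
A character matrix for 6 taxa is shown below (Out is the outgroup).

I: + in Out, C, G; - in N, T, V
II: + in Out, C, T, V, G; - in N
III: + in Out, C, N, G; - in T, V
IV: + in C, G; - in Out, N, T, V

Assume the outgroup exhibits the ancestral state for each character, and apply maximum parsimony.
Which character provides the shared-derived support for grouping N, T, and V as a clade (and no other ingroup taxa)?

I

Character polarity is set by the outgroup: the derived state is whichever differs from the outgroup's state, so for I, II, III the derived state is '-', and for the remaining characters it is '+'.
I: derived state '-' in N, T, and V only — synapomorphy for {N, T, V}.
II: derived state '-' in N only — an autapomorphy, so it tells us nothing about relationships among taxa.
III (derived state '-') is shared by T and V — a synapomorphy uniting that clade.
IV: derived state '+' in C and G only — synapomorphy for {C, G}.
Most parsimonious ingroup topology: ((C,G),(N,(T,V))).
The clade {N, T, V} is supported by I: its derived state '-' occurs in exactly those taxa and in no other taxon (including the outgroup).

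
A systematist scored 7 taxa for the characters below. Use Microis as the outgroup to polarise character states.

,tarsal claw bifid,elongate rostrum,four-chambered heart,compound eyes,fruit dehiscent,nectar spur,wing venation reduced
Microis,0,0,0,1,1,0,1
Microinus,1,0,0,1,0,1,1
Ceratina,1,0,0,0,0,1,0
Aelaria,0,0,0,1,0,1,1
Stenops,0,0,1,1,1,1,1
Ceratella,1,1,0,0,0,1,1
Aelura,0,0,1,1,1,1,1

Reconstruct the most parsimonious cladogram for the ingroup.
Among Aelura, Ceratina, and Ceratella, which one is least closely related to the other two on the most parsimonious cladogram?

Aelura

Character polarity is set by the outgroup: the derived state is whichever differs from the outgroup's state, so for compound eyes, fruit dehiscent, wing venation reduced the derived state is '0', and for the remaining characters it is '1'.
tarsal claw bifid: derived state '1' in Ceratella, Ceratina, and Microinus only — synapomorphy for {Ceratella, Ceratina, Microinus}.
elongate rostrum: derived state '1' in Ceratella only — an autapomorphy, so it tells us nothing about relationships among taxa.
four-chambered heart: derived state '1' in Aelura and Stenops only — synapomorphy for {Aelura, Stenops}.
compound eyes (derived state '0') is shared by Ceratella and Ceratina — a synapomorphy uniting that clade.
fruit dehiscent (derived state '0') is shared by Aelaria, Ceratella, Ceratina, and Microinus — a synapomorphy uniting that clade.
nectar spur (derived state '1') is shared by all ingroup taxa — unites the whole ingroup.
wing venation reduced: derived state '0' in Ceratina only — an autapomorphy, so it tells us nothing about relationships among taxa.
Most parsimonious ingroup topology: (((Microinus,(Ceratina,Ceratella)),Aelaria),(Stenops,Aelura)).
Ceratella and Ceratina share a more recent common ancestor with each other than either does with Aelura, so Aelura is the least closely related of the three.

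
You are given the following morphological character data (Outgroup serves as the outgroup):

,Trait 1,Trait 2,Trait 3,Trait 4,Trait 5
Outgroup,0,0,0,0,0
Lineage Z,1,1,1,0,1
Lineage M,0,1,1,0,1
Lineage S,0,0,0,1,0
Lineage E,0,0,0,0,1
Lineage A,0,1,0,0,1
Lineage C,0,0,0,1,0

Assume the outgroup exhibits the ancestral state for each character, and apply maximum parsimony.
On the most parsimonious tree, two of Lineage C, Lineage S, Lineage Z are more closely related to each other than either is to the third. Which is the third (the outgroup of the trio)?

Lineage Z

The outgroup has state '0' for every character, so '1' is the derived state throughout.
Trait 1: derived state '1' in Lineage Z only — an autapomorphy, so it tells us nothing about relationships among taxa.
Only Lineage A, Lineage M, and Lineage Z show the derived state '1' for Trait 2, supporting them as a clade.
Trait 3: derived state '1' in Lineage M and Lineage Z only — synapomorphy for {Lineage M, Lineage Z}.
Trait 4: derived state '1' in Lineage C and Lineage S only — synapomorphy for {Lineage C, Lineage S}.
Only Lineage A, Lineage E, Lineage M, and Lineage Z show the derived state '1' for Trait 5, supporting them as a clade.
Most parsimonious ingroup topology: ((((Lineage Z,Lineage M),Lineage A),Lineage E),(Lineage S,Lineage C)).
Lineage S and Lineage C share a more recent common ancestor with each other than either does with Lineage Z, so Lineage Z is the least closely related of the three.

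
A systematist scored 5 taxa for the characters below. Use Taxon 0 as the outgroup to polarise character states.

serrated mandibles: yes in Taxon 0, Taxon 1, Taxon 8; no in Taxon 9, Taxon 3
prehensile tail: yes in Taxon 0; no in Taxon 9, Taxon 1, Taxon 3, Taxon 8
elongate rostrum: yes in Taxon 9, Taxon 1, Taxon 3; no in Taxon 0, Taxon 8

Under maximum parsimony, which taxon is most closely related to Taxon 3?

Taxon 9

Character polarity is set by the outgroup: the derived state is whichever differs from the outgroup's state, so for serrated mandibles, prehensile tail the derived state is 'no', and for the remaining characters it is 'yes'.
serrated mandibles: derived state 'no' in Taxon 3 and Taxon 9 only — synapomorphy for {Taxon 3, Taxon 9}.
prehensile tail (derived state 'no') is shared by all ingroup taxa — unites the whole ingroup.
elongate rostrum: derived state 'yes' in Taxon 1, Taxon 3, and Taxon 9 only — synapomorphy for {Taxon 1, Taxon 3, Taxon 9}.
Most parsimonious ingroup topology: (((Taxon 9,Taxon 3),Taxon 1),Taxon 8).
Taxon 3 and Taxon 9 form a cherry on this tree, so they are sister taxa.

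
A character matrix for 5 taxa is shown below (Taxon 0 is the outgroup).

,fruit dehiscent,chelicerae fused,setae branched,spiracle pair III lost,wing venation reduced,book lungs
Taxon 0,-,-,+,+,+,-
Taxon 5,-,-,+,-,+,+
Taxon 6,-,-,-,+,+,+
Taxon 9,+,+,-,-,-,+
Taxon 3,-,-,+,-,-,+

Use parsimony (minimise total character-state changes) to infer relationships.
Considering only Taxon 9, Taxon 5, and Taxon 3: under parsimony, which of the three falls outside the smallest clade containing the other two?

Character polarity is set by the outgroup: the derived state is whichever differs from the outgroup's state, so for setae branched, spiracle pair III lost, wing venation reduced the derived state is '-', and for the remaining characters it is '+'.
fruit dehiscent: derived state '+' in Taxon 9 only — an autapomorphy, so it tells us nothing about relationships among taxa.
chelicerae fused: derived state '+' in Taxon 9 only — an autapomorphy, so it tells us nothing about relationships among taxa.
setae branched groups Taxon 6 and Taxon 9, which is incompatible with the clades supported by the remaining characters; treating it as convergent (homoplasy) costs fewer steps than any alternative tree.
spiracle pair III lost: derived state '-' in Taxon 3, Taxon 5, and Taxon 9 only — synapomorphy for {Taxon 3, Taxon 5, Taxon 9}.
Only Taxon 3 and Taxon 9 show the derived state '-' for wing venation reduced, supporting them as a clade.
All ingroup taxa share the derived state '+' for book lungs; it defines the ingroup but does not resolve relationships within it.
Most parsimonious ingroup topology: ((Taxon 5,(Taxon 9,Taxon 3)),Taxon 6).
Taxon 9 and Taxon 3 share a more recent common ancestor with each other than either does with Taxon 5, so Taxon 5 is the least closely related of the three.

Taxon 5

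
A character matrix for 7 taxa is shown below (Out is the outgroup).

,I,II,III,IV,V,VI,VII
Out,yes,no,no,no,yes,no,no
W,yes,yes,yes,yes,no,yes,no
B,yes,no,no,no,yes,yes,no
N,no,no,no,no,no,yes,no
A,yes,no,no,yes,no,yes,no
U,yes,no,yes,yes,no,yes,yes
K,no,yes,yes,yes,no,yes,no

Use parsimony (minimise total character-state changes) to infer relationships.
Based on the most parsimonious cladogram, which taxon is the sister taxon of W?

K

Character polarity is set by the outgroup: the derived state is whichever differs from the outgroup's state, so for I, V the derived state is 'no', and for the remaining characters it is 'yes'.
I (state 'no') occurs in K and N but conflicts with the nesting implied by the other characters — most parsimoniously interpreted as homoplasy.
II: derived state 'yes' in K and W only — synapomorphy for {K, W}.
III (derived state 'yes') is shared by K, U, and W — a synapomorphy uniting that clade.
Only A, K, U, and W show the derived state 'yes' for IV, supporting them as a clade.
V: derived state 'no' in A, K, N, U, and W only — synapomorphy for {A, K, N, U, W}.
All ingroup taxa share the derived state 'yes' for VI; it defines the ingroup but does not resolve relationships within it.
VII: derived state 'yes' in U only — an autapomorphy, so it tells us nothing about relationships among taxa.
Most parsimonious ingroup topology: (((((W,K),U),A),N),B).
W and K form a cherry on this tree, so they are sister taxa.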